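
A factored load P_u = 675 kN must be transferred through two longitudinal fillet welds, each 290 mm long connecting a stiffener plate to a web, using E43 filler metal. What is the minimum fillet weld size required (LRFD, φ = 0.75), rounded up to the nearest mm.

E43XX → F_EXX = 430 MPa.
Total weld length L = 580 mm.
Required throat t_e = P_u / (φ × 0.6 F_EXX × L) = 675 / (0.75 × 0.6 × 430 × 580 × 10⁻³) = 6.014 mm.
Required leg w = t_e / 0.707 = 8.507 mm → use 9 mm.

w = 9 mm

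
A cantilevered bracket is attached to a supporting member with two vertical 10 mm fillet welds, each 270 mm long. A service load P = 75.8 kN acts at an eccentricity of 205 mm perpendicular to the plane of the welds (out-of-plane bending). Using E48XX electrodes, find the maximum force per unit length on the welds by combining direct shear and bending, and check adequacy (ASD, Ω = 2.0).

E48XX → F_EXX = 480 MPa.
L_w = 2 × 270 = 540 mm; section modulus (unit throat) S = 2 × L²/6 = 24300 mm².
Direct shear f_v = P/L_w = 75.8×10³/540 = 140.4 N/mm.
Moment M = P × e = 75.8×10³ × 205 = 15539000 N·mm; bending f_b = M/S = 639.5 N/mm.
f_max = √(f_v² + f_b²) = √(140.4² + 639.5²) = 654.7 N/mm.
r_n/Ω = (1/2.0) × 0.6 × 480 × (0.707 × 10) = 1018 N/mm → adequate.

f_max ≈ 655 N/mm; adequate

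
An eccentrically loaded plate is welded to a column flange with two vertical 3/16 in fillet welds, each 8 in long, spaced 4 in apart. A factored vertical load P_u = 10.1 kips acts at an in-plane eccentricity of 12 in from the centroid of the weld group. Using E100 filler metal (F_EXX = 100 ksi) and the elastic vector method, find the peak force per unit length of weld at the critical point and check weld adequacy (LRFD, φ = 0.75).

Total weld length L_w = 16 in. Treat welds as unit-width lines.
Polar moment about centroid: J = 2[d³/12 + d(b/2)²] = 2[8³/12 + 8×2²] = 149.3 in³.
Direct shear f_v = P/L_w = 10.1 / 16 = 0.6312 kip/in (vertical).
Torsion M = P·e = 10.1 × 12 = 121.2 kip·in.
Critical point at (x, y) = (2, 4) from centroid. f_tx = M·y/J = 3.246 kip/in; f_ty = M·x/J = 1.623 kip/in.
Resultant f_max = √[f_tx² + (f_v + f_ty)²] = √[3.246² + (0.6312 + 1.623)²] = 3.952 kip/in.
Capacity per unit length: φr_n = 0.75 × 0.6 × 100 × (0.707 × 0.1875) = 5.965 kip/in.
3.952 ≤ 5.965 → adequate.

f_max ≈ 3.95 kip/in; adequate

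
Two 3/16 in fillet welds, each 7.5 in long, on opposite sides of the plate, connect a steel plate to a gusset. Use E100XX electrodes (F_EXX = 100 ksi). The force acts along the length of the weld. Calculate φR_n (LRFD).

φR_n ≈ 89.5 kips

Effective throat t_e = 0.707 × 0.1875 = 0.1326 in.
Total length L = 15 in; A_we = 0.1326 × 15 = 1.988 in².
F_nw = 0.6 F_EXX = 0.6 × 100 = 60 ksi.
φR_n = 0.75 × 60 × 1.988 = 89.48 kips.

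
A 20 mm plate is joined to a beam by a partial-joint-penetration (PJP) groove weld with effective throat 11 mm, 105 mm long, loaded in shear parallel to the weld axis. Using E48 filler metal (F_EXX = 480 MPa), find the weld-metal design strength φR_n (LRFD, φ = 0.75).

φR_n ≈ 249 kN

Effective throat (given) t_e = 11 mm.
A_we = 11 × 105 = 1155 mm².
F_nw = 0.6 F_EXX = 288 MPa.
φR_n = 0.75 × 288 × 1155 × 10⁻³ = 249.5 kN.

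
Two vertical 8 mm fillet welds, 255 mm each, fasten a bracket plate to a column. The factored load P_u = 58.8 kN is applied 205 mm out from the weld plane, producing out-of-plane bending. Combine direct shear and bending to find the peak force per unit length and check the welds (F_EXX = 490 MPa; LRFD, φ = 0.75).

L_w = 2 × 255 = 510 mm; section modulus (unit throat) S = 2 × L²/6 = 21680 mm².
Direct shear f_v = P/L_w = 58.8×10³/510 = 115.3 N/mm.
Moment M = P × e = 58.8×10³ × 205 = 12054000 N·mm; bending f_b = M/S = 556.1 N/mm.
f_max = √(f_v² + f_b²) = √(115.3² + 556.1²) = 568 N/mm.
φr_n = 0.75 × 0.6 × 490 × (0.707 × 8) = 1247 N/mm → adequate.

f_max ≈ 568 N/mm; adequate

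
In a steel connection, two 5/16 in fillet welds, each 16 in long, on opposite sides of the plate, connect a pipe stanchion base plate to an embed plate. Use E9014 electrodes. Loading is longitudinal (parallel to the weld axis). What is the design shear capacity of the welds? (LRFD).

φR_n ≈ 286 kip

E90XX → F_EXX = 90 ksi.
Effective throat t_e = 0.707 × 0.3125 = 0.2209 in.
Total length L = 32 in; A_we = 0.2209 × 32 = 7.07 in².
F_nw = 0.6 F_EXX = 0.6 × 90 = 54 ksi.
φR_n = 0.75 × 54 × 7.07 = 286.3 kip.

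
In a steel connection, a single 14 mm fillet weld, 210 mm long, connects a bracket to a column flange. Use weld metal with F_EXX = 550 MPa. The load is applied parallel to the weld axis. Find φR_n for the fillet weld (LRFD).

Effective throat t_e = 0.707 × 14 = 9.898 mm.
Total length L = 210 mm; A_we = 9.898 × 210 = 2079 mm².
F_nw = 0.6 F_EXX = 0.6 × 550 = 330 MPa.
φR_n = 0.75 × 330 × 2079 × 10⁻³ = 514.4 kN.

φR_n ≈ 514 kN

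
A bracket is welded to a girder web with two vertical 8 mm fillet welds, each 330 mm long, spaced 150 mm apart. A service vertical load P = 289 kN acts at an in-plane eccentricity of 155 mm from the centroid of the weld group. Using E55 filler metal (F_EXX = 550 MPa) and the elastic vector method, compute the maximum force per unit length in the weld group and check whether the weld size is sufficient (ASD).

Total weld length L_w = 660 mm. Treat welds as unit-width lines.
Polar moment about centroid: J = 2[d³/12 + d(b/2)²] = 2[330³/12 + 330×75²] = 9702000 mm³.
Direct shear f_v = P/L_w = 289×10³ / 660 = 437.9 N/mm (vertical).
Torsion M = P·e = 289×10³ × 155 = 44795000 N·mm.
Critical point at (x, y) = (75, 165) from centroid. f_tx = M·y/J = 761.8 N/mm; f_ty = M·x/J = 346.3 N/mm.
Resultant f_max = √[f_tx² + (f_v + f_ty)²] = √[761.8² + (437.9 + 346.3)²] = 1093 N/mm.
Capacity per unit length: r_n/Ω = (1/2.0) × 0.6 × 550 × (0.707 × 8) = 933.2 N/mm.
1093 > 933.2 → NOT adequate.

f_max ≈ 1090 N/mm; NOT adequate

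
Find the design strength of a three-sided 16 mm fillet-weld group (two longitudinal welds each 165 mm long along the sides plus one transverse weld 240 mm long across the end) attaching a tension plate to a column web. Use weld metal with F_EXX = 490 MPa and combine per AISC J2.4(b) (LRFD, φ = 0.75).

t_e = 0.707 × 16 = 11.31 mm.
R_nwl = 0.6 × 490 × 11.31 × 330 × 10⁻³ = 1097 kN (longitudinal, 2 welds).
R_nwt = 0.6 × 490 × 11.31 × 240 × 10⁻³ = 798.2 kN (transverse, base value).
(i) R_nwl + R_nwt = 1896 kN; (ii) 0.85 R_nwl + 1.5 R_nwt = 2130 kN.
R_n = max = 2130 kN [governs: (ii)]; φR_n = 1598 kN.

φR_n ≈ 1600 kN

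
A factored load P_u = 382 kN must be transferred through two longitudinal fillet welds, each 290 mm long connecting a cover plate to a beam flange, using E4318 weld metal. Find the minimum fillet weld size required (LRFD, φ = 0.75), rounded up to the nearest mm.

w = 5 mm

E43XX → F_EXX = 430 MPa.
Total weld length L = 580 mm.
Required throat t_e = P_u / (φ × 0.6 F_EXX × L) = 382 / (0.75 × 0.6 × 430 × 580 × 10⁻³) = 3.404 mm.
Required leg w = t_e / 0.707 = 4.814 mm → use 5 mm.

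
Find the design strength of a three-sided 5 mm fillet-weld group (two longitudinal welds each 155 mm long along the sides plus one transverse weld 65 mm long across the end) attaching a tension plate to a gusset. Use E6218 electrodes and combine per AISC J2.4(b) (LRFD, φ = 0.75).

E62XX → F_EXX = 620 MPa.
t_e = 0.707 × 5 = 3.535 mm.
R_nwl = 0.6 × 620 × 3.535 × 310 × 10⁻³ = 407.7 kN (longitudinal, 2 welds).
R_nwt = 0.6 × 620 × 3.535 × 65 × 10⁻³ = 85.48 kN (transverse, base value).
(i) R_nwl + R_nwt = 493.1 kN; (ii) 0.85 R_nwl + 1.5 R_nwt = 474.7 kN.
R_n = max = 493.1 kN [governs: (i)]; φR_n = 369.8 kN.

φR_n ≈ 370 kN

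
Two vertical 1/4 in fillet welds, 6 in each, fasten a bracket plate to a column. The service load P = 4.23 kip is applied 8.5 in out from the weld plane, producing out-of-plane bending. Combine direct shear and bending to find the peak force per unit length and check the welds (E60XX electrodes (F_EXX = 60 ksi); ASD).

L_w = 2 × 6 = 12 in; section modulus (unit throat) S = 2 × L²/6 = 12 in².
Direct shear f_v = P/L_w = 4.23/12 = 0.3525 kip/in.
Moment M = P × e = 4.23 × 8.5 = 35.955 kip·in; bending f_b = M/S = 2.996 kip/in.
f_max = √(f_v² + f_b²) = √(0.3525² + 2.996²) = 3.017 kip/in.
r_n/Ω = (1/2.0) × 0.6 × 60 × (0.707 × 0.25) = 3.181 kip/in → adequate.

f_max ≈ 3.02 kip/in; adequate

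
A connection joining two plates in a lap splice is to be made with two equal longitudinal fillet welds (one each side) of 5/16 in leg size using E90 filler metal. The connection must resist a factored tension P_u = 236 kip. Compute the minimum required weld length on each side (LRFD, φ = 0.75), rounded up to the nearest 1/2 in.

E90XX → F_EXX = 90 ksi.
Throat t_e = 0.707 × 0.3125 = 0.2209 in.
φr_n = 0.75 × 0.6 × 90 × 0.2209 = 8.948 kip/in.
L_req = P_u / φr_n = 236 / 8.948 = 26.37 in total.
Per side: 26.37 / 2 = 13.19 in.
Round up → use L = 13.5 in on each side.

L = 13.5 in on each side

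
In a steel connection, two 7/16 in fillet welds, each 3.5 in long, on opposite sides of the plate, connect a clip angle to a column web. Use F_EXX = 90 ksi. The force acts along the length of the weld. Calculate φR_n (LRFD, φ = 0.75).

Effective throat t_e = 0.707 × 0.4375 = 0.3093 in.
Total length L = 7 in; A_we = 0.3093 × 7 = 2.165 in².
F_nw = 0.6 F_EXX = 0.6 × 90 = 54 ksi.
φR_n = 0.75 × 54 × 2.165 = 87.69 kips.

φR_n ≈ 87.7 kips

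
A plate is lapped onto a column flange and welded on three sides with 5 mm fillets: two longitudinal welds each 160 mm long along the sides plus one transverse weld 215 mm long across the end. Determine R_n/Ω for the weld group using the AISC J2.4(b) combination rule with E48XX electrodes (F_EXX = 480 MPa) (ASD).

t_e = 0.707 × 5 = 3.535 mm.
R_nwl = 0.6 × 480 × 3.535 × 320 × 10⁻³ = 325.8 kN (longitudinal, 2 welds).
R_nwt = 0.6 × 480 × 3.535 × 215 × 10⁻³ = 218.9 kN (transverse, base value).
(i) R_nwl + R_nwt = 544.7 kN; (ii) 0.85 R_nwl + 1.5 R_nwt = 605.2 kN.
R_n = max = 605.2 kN [governs: (ii)]; R_n/Ω = 302.6 kN.

R_n/Ω ≈ 303 kN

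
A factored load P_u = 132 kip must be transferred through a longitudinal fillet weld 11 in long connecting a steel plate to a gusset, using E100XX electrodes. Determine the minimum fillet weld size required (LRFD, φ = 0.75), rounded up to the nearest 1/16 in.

E100XX → F_EXX = 100 ksi.
Total weld length L = 11 in.
Required throat t_e = P_u / (φ × 0.6 F_EXX × L) = 132 / (0.75 × 0.6 × 100 × 11) = 0.2667 in.
Required leg w = t_e / 0.707 = 0.3772 in → use 7/16 in.

w = 7/16 in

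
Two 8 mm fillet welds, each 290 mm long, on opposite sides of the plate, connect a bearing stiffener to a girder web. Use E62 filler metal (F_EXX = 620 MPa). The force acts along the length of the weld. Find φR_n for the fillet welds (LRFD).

Effective throat t_e = 0.707 × 8 = 5.656 mm.
Total length L = 580 mm; A_we = 5.656 × 580 = 3280 mm².
F_nw = 0.6 F_EXX = 0.6 × 620 = 372 MPa.
φR_n = 0.75 × 372 × 3280 × 10⁻³ = 915.3 kN.

φR_n ≈ 915 kN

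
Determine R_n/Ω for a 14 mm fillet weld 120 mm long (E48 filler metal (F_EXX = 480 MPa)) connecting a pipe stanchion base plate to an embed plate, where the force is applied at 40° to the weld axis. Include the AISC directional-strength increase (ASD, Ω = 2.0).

t_e = 0.707 × 14 = 9.898 mm; A_we = 9.898 × 120 = 1188 mm².
Directional factor: 1.0 + 0.5 sin^1.5(40°) = 1.258.
F_nw = 0.6 × 480 × 1.258 = 362.2 MPa.
R_n/Ω = (362.2 × 1188) / 2.0 × 10⁻³ = 215.1 kN.

R_n/Ω ≈ 215 kN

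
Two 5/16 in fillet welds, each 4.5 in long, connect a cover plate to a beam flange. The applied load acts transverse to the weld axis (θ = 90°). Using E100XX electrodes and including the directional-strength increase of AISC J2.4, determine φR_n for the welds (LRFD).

φR_n ≈ 134 kip

E100XX → F_EXX = 100 ksi.
t_e = 0.707 × 0.3125 = 0.2209 in; A_we = 0.2209 × 9 = 1.988 in².
Directional factor: 1.0 + 0.5 sin^1.5(90°) = 1.5.
F_nw = 0.6 × 100 × 1.5 = 90 ksi.
φR_n = 0.75 × 90 × 1.988 = 134.2 kip.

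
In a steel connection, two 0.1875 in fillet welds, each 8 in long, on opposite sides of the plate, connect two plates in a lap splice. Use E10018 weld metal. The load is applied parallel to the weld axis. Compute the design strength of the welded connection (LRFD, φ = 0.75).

E100XX → F_EXX = 100 ksi.
Effective throat t_e = 0.707 × 0.1875 = 0.1326 in.
Total length L = 16 in; A_we = 0.1326 × 16 = 2.121 in².
F_nw = 0.6 F_EXX = 0.6 × 100 = 60 ksi.
φR_n = 0.75 × 60 × 2.121 = 95.45 kip.

φR_n ≈ 95.4 kip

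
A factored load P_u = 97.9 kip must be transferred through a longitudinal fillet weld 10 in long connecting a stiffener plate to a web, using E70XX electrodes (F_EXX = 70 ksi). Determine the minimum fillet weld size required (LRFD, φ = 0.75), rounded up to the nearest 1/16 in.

w = 1/2 in

Total weld length L = 10 in.
Required throat t_e = P_u / (φ × 0.6 F_EXX × L) = 97.9 / (0.75 × 0.6 × 70 × 10) = 0.3108 in.
Required leg w = t_e / 0.707 = 0.4396 in → use 1/2 in.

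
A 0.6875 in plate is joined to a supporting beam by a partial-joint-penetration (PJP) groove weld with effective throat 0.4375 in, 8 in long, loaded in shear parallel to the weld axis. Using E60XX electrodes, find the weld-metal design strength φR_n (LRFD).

E60XX → F_EXX = 60 ksi.
Effective throat (given) t_e = 0.4375 in.
A_we = 0.4375 × 8 = 3.5 in².
F_nw = 0.6 F_EXX = 36 ksi.
φR_n = 0.75 × 36 × 3.5 = 94.5 kip.

φR_n ≈ 94.5 kip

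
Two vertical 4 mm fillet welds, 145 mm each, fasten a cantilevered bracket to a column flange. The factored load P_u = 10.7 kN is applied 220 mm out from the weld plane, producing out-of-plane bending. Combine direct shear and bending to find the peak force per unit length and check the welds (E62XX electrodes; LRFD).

E62XX → F_EXX = 620 MPa.
L_w = 2 × 145 = 290 mm; section modulus (unit throat) S = 2 × L²/6 = 7008 mm².
Direct shear f_v = P/L_w = 10.7×10³/290 = 36.9 N/mm.
Moment M = P × e = 10.7×10³ × 220 = 2354000 N·mm; bending f_b = M/S = 335.9 N/mm.
f_max = √(f_v² + f_b²) = √(36.9² + 335.9²) = 337.9 N/mm.
φr_n = 0.75 × 0.6 × 620 × (0.707 × 4) = 789 N/mm → adequate.

f_max ≈ 338 N/mm; adequate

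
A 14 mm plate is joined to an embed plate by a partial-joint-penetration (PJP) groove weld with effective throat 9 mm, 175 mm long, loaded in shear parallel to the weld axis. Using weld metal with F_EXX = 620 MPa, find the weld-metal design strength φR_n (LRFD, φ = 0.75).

Effective throat (given) t_e = 9 mm.
A_we = 9 × 175 = 1575 mm².
F_nw = 0.6 F_EXX = 372 MPa.
φR_n = 0.75 × 372 × 1575 × 10⁻³ = 439.4 kN.

φR_n ≈ 439 kN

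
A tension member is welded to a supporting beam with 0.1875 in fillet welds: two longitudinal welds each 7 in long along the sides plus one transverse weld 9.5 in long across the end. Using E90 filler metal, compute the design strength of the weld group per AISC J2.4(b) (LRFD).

E90XX → F_EXX = 90 ksi.
t_e = 0.707 × 0.1875 = 0.1326 in.
R_nwl = 0.6 × 90 × 0.1326 × 14 = 100.2 kip (longitudinal, 2 welds).
R_nwt = 0.6 × 90 × 0.1326 × 9.5 = 68 kip (transverse, base value).
(i) R_nwl + R_nwt = 168.2 kip; (ii) 0.85 R_nwl + 1.5 R_nwt = 187.2 kip.
R_n = max = 187.2 kip [governs: (ii)]; φR_n = 140.4 kip.

φR_n ≈ 140 kip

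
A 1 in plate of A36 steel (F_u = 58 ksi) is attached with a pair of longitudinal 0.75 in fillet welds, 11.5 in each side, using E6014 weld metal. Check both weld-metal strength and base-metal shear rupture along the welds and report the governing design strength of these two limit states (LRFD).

E60XX → F_EXX = 60 ksi.
t_e = 0.707 × 0.75 = 0.5302 in; L = 23 in.
Weld metal: φR_n = 0.75 × 0.6 × 60 × 0.5302 × 23 = 329.3 kips.
Base metal (shear rupture): φR_n = 0.75 × 0.6 × 58 × 1 × 23 = 600.3 kips.
Governing: weld metal.

φR_n ≈ 329 kips (weld metal governs)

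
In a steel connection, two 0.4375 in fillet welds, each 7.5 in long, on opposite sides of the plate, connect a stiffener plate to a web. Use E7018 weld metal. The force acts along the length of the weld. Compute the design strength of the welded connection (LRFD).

φR_n ≈ 146 kips

E70XX → F_EXX = 70 ksi.
Effective throat t_e = 0.707 × 0.4375 = 0.3093 in.
Total length L = 15 in; A_we = 0.3093 × 15 = 4.64 in².
F_nw = 0.6 F_EXX = 0.6 × 70 = 42 ksi.
φR_n = 0.75 × 42 × 4.64 = 146.2 kips.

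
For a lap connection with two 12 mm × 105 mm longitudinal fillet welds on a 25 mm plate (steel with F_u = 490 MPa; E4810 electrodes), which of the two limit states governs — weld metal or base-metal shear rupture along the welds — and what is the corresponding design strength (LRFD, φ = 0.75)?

E48XX → F_EXX = 480 MPa.
t_e = 0.707 × 12 = 8.484 mm; L = 210 mm.
Weld metal: φR_n = 0.75 × 0.6 × 480 × 8.484 × 210 × 10⁻³ = 384.8 kN.
Base metal (shear rupture): φR_n = 0.75 × 0.6 × 490 × 25 × 210 × 10⁻³ = 1158 kN.
Governing: weld metal.

φR_n ≈ 385 kN (weld metal governs)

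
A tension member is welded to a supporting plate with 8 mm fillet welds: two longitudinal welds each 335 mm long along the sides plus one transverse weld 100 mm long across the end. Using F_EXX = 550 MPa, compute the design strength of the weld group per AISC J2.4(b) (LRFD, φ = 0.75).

t_e = 0.707 × 8 = 5.656 mm.
R_nwl = 0.6 × 550 × 5.656 × 670 × 10⁻³ = 1251 kN (longitudinal, 2 welds).
R_nwt = 0.6 × 550 × 5.656 × 100 × 10⁻³ = 186.6 kN (transverse, base value).
(i) R_nwl + R_nwt = 1437 kN; (ii) 0.85 R_nwl + 1.5 R_nwt = 1343 kN.
R_n = max = 1437 kN [governs: (i)]; φR_n = 1078 kN.

φR_n ≈ 1080 kN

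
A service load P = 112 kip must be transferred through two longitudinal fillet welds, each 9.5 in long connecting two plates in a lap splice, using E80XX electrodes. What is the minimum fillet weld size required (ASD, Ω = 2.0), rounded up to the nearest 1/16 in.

w = 3/8 in

E80XX → F_EXX = 80 ksi.
Total weld length L = 19 in.
Required throat t_e = P × Ω / (0.6 F_EXX × L) = 112 × 2.0 / (0.6 × 80 × 19) = 0.2456 in.
Required leg w = t_e / 0.707 = 0.3474 in → use 3/8 in.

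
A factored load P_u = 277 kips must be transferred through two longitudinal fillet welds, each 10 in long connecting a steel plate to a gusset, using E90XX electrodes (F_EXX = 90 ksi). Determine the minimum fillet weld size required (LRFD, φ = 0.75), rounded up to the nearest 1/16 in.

w = 1/2 in

Total weld length L = 20 in.
Required throat t_e = P_u / (φ × 0.6 F_EXX × L) = 277 / (0.75 × 0.6 × 90 × 20) = 0.342 in.
Required leg w = t_e / 0.707 = 0.4837 in → use 1/2 in.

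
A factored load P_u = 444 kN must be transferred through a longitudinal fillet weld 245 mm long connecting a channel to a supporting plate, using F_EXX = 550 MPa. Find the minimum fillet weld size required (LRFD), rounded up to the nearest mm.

w = 11 mm

Total weld length L = 245 mm.
Required throat t_e = P_u / (φ × 0.6 F_EXX × L) = 444 / (0.75 × 0.6 × 550 × 245 × 10⁻³) = 7.322 mm.
Required leg w = t_e / 0.707 = 10.36 mm → use 11 mm.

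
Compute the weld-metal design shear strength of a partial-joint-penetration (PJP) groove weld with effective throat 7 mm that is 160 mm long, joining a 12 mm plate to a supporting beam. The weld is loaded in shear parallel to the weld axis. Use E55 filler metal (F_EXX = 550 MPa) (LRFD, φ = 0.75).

φR_n ≈ 277 kN

Effective throat (given) t_e = 7 mm.
A_we = 7 × 160 = 1120 mm².
F_nw = 0.6 F_EXX = 330 MPa.
φR_n = 0.75 × 330 × 1120 × 10⁻³ = 277.2 kN.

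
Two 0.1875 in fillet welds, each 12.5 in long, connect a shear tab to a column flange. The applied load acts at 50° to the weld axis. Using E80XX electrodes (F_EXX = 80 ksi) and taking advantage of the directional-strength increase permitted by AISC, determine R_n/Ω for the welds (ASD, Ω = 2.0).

R_n/Ω ≈ 106 kip

t_e = 0.707 × 0.1875 = 0.1326 in; A_we = 0.1326 × 25 = 3.314 in².
Directional factor: 1.0 + 0.5 sin^1.5(50°) = 1.335.
F_nw = 0.6 × 80 × 1.335 = 64.09 ksi.
R_n/Ω = (64.09 × 3.314) / 2.0 = 106.2 kip.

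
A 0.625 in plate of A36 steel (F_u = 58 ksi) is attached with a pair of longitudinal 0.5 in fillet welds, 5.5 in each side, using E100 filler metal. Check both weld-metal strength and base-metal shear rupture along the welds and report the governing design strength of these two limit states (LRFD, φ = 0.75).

φR_n ≈ 175 kip (weld metal governs)

E100XX → F_EXX = 100 ksi.
t_e = 0.707 × 0.5 = 0.3535 in; L = 11 in.
Weld metal: φR_n = 0.75 × 0.6 × 100 × 0.3535 × 11 = 175 kip.
Base metal (shear rupture): φR_n = 0.75 × 0.6 × 58 × 0.625 × 11 = 179.4 kip.
Governing: weld metal.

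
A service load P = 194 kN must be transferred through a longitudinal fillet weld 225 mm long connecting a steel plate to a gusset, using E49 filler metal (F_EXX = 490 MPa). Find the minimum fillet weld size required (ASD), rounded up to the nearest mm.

w = 9 mm

Total weld length L = 225 mm.
Required throat t_e = P × Ω / (0.6 F_EXX × L) = 194 × 2.0 / (0.6 × 490 × 225 × 10⁻³) = 5.865 mm.
Required leg w = t_e / 0.707 = 8.296 mm → use 9 mm.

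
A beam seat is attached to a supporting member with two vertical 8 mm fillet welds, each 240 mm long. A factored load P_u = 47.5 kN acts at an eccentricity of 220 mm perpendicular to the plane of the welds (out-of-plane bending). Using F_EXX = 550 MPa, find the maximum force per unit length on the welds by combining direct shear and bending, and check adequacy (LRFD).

L_w = 2 × 240 = 480 mm; section modulus (unit throat) S = 2 × L²/6 = 19200 mm².
Direct shear f_v = P/L_w = 47.5×10³/480 = 98.96 N/mm.
Moment M = P × e = 47.5×10³ × 220 = 10450000 N·mm; bending f_b = M/S = 544.3 N/mm.
f_max = √(f_v² + f_b²) = √(98.96² + 544.3²) = 553.2 N/mm.
φr_n = 0.75 × 0.6 × 550 × (0.707 × 8) = 1400 N/mm → adequate.

f_max ≈ 553 N/mm; adequate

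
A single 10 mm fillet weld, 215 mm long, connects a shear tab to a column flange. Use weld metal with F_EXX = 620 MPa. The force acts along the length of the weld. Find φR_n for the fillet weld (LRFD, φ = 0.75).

φR_n ≈ 424 kN

Effective throat t_e = 0.707 × 10 = 7.07 mm.
Total length L = 215 mm; A_we = 7.07 × 215 = 1520 mm².
F_nw = 0.6 F_EXX = 0.6 × 620 = 372 MPa.
φR_n = 0.75 × 372 × 1520 × 10⁻³ = 424.1 kN.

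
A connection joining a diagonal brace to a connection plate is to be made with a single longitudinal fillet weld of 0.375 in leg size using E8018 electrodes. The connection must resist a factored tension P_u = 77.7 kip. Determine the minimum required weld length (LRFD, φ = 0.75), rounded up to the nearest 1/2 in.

L = 8.5 in

E80XX → F_EXX = 80 ksi.
Throat t_e = 0.707 × 0.375 = 0.2651 in.
φr_n = 0.75 × 0.6 × 80 × 0.2651 = 9.544 kip/in.
L_req = P_u / φr_n = 77.7 / 9.544 = 8.141 in total.
Round up → use L = 8.5 in.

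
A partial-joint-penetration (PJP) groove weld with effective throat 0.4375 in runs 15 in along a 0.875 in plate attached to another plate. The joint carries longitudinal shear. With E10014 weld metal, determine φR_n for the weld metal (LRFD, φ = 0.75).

E100XX → F_EXX = 100 ksi.
Effective throat (given) t_e = 0.4375 in.
A_we = 0.4375 × 15 = 6.562 in².
F_nw = 0.6 F_EXX = 60 ksi.
φR_n = 0.75 × 60 × 6.562 = 295.3 kip.

φR_n ≈ 295 kip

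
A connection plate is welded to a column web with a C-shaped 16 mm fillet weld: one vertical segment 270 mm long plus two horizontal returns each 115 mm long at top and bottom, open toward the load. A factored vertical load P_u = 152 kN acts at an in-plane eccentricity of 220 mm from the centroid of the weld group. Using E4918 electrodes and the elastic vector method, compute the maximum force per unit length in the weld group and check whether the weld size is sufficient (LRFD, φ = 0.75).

E49XX → F_EXX = 490 MPa.
Total weld length L_w = 500 mm. Treat welds as unit-width lines.
Centroid: x̄ = 2×115×57.5 / 500 = 26.45 mm from the vertical weld.
Polar moment about centroid: J = I_x + I_y = [270³/12 + 2×115×135²] + [270×26.45² + 2(115³/12 + 115×31.05²)] = 6496000 mm³.
Direct shear f_v = P/L_w = 152×10³ / 500 = 304 N/mm (vertical).
Torsion M = P·e = 152×10³ × 220 = 33440000 N·mm.
Critical point at (x, y) = (88.55, 135) from centroid. f_tx = M·y/J = 694.9 N/mm; f_ty = M·x/J = 455.8 N/mm.
Resultant f_max = √[f_tx² + (f_v + f_ty)²] = √[694.9² + (304 + 455.8)²] = 1030 N/mm.
Capacity per unit length: φr_n = 0.75 × 0.6 × 490 × (0.707 × 16) = 2494 N/mm.
1030 ≤ 2494 → adequate.

f_max ≈ 1030 N/mm; adequate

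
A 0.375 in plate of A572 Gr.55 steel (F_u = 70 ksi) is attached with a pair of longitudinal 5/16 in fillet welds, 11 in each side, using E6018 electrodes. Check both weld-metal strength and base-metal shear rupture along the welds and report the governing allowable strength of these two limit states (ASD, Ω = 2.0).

R_n/Ω ≈ 87.5 kips (weld metal governs)

E60XX → F_EXX = 60 ksi.
t_e = 0.707 × 0.3125 = 0.2209 in; L = 22 in.
Weld metal: R_n/Ω = (1/2.0) × 0.6 × 60 × 0.2209 × 22 = 87.49 kips.
Base metal (shear rupture): R_n/Ω = (1/2.0) × 0.6 × 70 × 0.375 × 22 = 173.2 kips.
Governing: weld metal.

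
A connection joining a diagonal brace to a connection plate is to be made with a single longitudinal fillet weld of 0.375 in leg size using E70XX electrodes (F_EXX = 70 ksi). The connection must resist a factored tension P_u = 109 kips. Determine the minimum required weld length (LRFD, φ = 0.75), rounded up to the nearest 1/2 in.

Throat t_e = 0.707 × 0.375 = 0.2651 in.
φr_n = 0.75 × 0.6 × 70 × 0.2651 = 8.351 kips/in.
L_req = P_u / φr_n = 109 / 8.351 = 13.05 in total.
Round up → use L = 13.5 in.

L = 13.5 in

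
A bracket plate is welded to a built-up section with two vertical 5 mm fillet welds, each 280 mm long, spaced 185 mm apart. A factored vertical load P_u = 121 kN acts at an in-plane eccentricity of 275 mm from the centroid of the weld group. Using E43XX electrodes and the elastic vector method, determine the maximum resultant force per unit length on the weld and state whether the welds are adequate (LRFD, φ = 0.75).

f_max ≈ 800 N/mm; NOT adequate

E43XX → F_EXX = 430 MPa.
Total weld length L_w = 560 mm. Treat welds as unit-width lines.
Polar moment about centroid: J = 2[d³/12 + d(b/2)²] = 2[280³/12 + 280×92.5²] = 8450000 mm³.
Direct shear f_v = P/L_w = 121×10³ / 560 = 216.1 N/mm (vertical).
Torsion M = P·e = 121×10³ × 275 = 33275000 N·mm.
Critical point at (x, y) = (92.5, 140) from centroid. f_tx = M·y/J = 551.3 N/mm; f_ty = M·x/J = 364.2 N/mm.
Resultant f_max = √[f_tx² + (f_v + f_ty)²] = √[551.3² + (216.1 + 364.2)²] = 800.4 N/mm.
Capacity per unit length: φr_n = 0.75 × 0.6 × 430 × (0.707 × 5) = 684 N/mm.
800.4 > 684 → NOT adequate.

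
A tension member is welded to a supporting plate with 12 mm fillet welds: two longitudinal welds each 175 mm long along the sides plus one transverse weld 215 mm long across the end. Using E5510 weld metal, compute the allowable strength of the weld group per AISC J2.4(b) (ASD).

R_n/Ω ≈ 868 kN

E55XX → F_EXX = 550 MPa.
t_e = 0.707 × 12 = 8.484 mm.
R_nwl = 0.6 × 550 × 8.484 × 350 × 10⁻³ = 979.9 kN (longitudinal, 2 welds).
R_nwt = 0.6 × 550 × 8.484 × 215 × 10⁻³ = 601.9 kN (transverse, base value).
(i) R_nwl + R_nwt = 1582 kN; (ii) 0.85 R_nwl + 1.5 R_nwt = 1736 kN.
R_n = max = 1736 kN [governs: (ii)]; R_n/Ω = 867.9 kN.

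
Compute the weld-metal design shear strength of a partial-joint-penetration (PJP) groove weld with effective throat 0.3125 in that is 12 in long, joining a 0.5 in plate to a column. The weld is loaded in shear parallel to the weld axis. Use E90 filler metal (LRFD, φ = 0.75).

φR_n ≈ 152 kips

E90XX → F_EXX = 90 ksi.
Effective throat (given) t_e = 0.3125 in.
A_we = 0.3125 × 12 = 3.75 in².
F_nw = 0.6 F_EXX = 54 ksi.
φR_n = 0.75 × 54 × 3.75 = 151.9 kips.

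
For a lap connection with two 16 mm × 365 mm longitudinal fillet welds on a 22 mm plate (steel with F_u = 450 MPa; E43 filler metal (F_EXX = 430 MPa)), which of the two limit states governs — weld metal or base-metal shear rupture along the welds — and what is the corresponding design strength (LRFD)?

φR_n ≈ 1600 kN (weld metal governs)

t_e = 0.707 × 16 = 11.31 mm; L = 730 mm.
Weld metal: φR_n = 0.75 × 0.6 × 430 × 11.31 × 730 × 10⁻³ = 1598 kN.
Base metal (shear rupture): φR_n = 0.75 × 0.6 × 450 × 22 × 730 × 10⁻³ = 3252 kN.
Governing: weld metal.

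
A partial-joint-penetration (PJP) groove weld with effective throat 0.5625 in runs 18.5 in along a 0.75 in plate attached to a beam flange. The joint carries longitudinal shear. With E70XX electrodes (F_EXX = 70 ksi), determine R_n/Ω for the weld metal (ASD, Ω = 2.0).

R_n/Ω ≈ 219 kip

Effective throat (given) t_e = 0.5625 in.
A_we = 0.5625 × 18.5 = 10.41 in².
F_nw = 0.6 F_EXX = 42 ksi.
R_n/Ω = (42 × 10.41) / 2.0 = 218.5 kip.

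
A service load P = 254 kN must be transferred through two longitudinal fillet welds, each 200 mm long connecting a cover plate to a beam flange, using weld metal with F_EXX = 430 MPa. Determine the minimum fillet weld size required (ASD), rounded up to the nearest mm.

w = 7 mm

Total weld length L = 400 mm.
Required throat t_e = P × Ω / (0.6 F_EXX × L) = 254 × 2.0 / (0.6 × 430 × 400 × 10⁻³) = 4.922 mm.
Required leg w = t_e / 0.707 = 6.962 mm → use 7 mm.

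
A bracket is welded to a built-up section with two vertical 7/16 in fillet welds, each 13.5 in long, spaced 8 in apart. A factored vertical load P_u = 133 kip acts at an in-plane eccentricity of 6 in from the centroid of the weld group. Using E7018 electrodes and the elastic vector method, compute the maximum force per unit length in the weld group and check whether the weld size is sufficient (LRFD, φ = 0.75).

f_max ≈ 10.8 kip/in; NOT adequate

E70XX → F_EXX = 70 ksi.
Total weld length L_w = 27 in. Treat welds as unit-width lines.
Polar moment about centroid: J = 2[d³/12 + d(b/2)²] = 2[13.5³/12 + 13.5×4²] = 842.1 in³.
Direct shear f_v = P/L_w = 133 / 27 = 4.926 kip/in (vertical).
Torsion M = P·e = 133 × 6 = 798 kip·in.
Critical point at (x, y) = (4, 6.75) from centroid. f_tx = M·y/J = 6.397 kip/in; f_ty = M·x/J = 3.791 kip/in.
Resultant f_max = √[f_tx² + (f_v + f_ty)²] = √[6.397² + (4.926 + 3.791)²] = 10.81 kip/in.
Capacity per unit length: φr_n = 0.75 × 0.6 × 70 × (0.707 × 0.4375) = 9.743 kip/in.
10.81 > 9.743 → NOT adequate.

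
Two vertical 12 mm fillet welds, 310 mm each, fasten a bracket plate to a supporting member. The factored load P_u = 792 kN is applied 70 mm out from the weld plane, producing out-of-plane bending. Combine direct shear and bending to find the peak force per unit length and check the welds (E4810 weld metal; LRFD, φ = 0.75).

f_max ≈ 2150 N/mm; NOT adequate

E48XX → F_EXX = 480 MPa.
L_w = 2 × 310 = 620 mm; section modulus (unit throat) S = 2 × L²/6 = 32030 mm².
Direct shear f_v = P/L_w = 792×10³/620 = 1277 N/mm.
Moment M = P × e = 792×10³ × 70 = 55440000 N·mm; bending f_b = M/S = 1731 N/mm.
f_max = √(f_v² + f_b²) = √(1277² + 1731²) = 2151 N/mm.
φr_n = 0.75 × 0.6 × 480 × (0.707 × 12) = 1833 N/mm → NOT adequate.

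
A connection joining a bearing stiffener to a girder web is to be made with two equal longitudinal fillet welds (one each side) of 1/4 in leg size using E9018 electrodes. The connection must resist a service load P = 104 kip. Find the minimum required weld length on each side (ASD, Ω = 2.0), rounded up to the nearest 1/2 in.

E90XX → F_EXX = 90 ksi.
Throat t_e = 0.707 × 0.25 = 0.1767 in.
r_n/Ω = (0.6 × 90 × 0.1767) / 2.0 = 4.772 kip/in.
L_req = P / (r_n/Ω) = 104 / 4.772 = 21.79 in total.
Per side: 21.79 / 2 = 10.9 in.
Round up → use L = 11 in on each side.

L = 11 in on each side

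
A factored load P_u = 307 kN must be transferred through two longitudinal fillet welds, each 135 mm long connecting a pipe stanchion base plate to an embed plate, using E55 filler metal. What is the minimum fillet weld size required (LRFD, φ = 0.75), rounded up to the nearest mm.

w = 7 mm

E55XX → F_EXX = 550 MPa.
Total weld length L = 270 mm.
Required throat t_e = P_u / (φ × 0.6 F_EXX × L) = 307 / (0.75 × 0.6 × 550 × 270 × 10⁻³) = 4.594 mm.
Required leg w = t_e / 0.707 = 6.498 mm → use 7 mm.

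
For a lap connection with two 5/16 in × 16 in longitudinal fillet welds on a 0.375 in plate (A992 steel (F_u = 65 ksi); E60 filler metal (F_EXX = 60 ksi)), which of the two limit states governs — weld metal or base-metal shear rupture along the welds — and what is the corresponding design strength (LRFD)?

t_e = 0.707 × 0.3125 = 0.2209 in; L = 32 in.
Weld metal: φR_n = 0.75 × 0.6 × 60 × 0.2209 × 32 = 190.9 kip.
Base metal (shear rupture): φR_n = 0.75 × 0.6 × 65 × 0.375 × 32 = 351 kip.
Governing: weld metal.

φR_n ≈ 191 kip (weld metal governs)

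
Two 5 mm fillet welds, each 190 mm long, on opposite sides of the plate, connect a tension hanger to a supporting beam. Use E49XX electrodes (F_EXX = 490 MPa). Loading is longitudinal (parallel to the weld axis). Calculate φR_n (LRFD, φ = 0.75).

φR_n ≈ 296 kN

Effective throat t_e = 0.707 × 5 = 3.535 mm.
Total length L = 380 mm; A_we = 3.535 × 380 = 1343 mm².
F_nw = 0.6 F_EXX = 0.6 × 490 = 294 MPa.
φR_n = 0.75 × 294 × 1343 × 10⁻³ = 296.2 kN.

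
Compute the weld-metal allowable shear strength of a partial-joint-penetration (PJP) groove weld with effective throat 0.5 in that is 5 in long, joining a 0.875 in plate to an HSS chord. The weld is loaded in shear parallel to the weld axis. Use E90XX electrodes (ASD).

E90XX → F_EXX = 90 ksi.
Effective throat (given) t_e = 0.5 in.
A_we = 0.5 × 5 = 2.5 in².
F_nw = 0.6 F_EXX = 54 ksi.
R_n/Ω = (54 × 2.5) / 2.0 = 67.5 kip.

R_n/Ω ≈ 67.5 kip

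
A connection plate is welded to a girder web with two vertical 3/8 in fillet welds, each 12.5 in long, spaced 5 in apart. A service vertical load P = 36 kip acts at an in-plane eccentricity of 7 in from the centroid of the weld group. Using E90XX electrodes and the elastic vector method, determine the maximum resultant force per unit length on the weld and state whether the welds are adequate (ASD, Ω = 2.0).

f_max ≈ 4.27 kip/in; adequate

E90XX → F_EXX = 90 ksi.
Total weld length L_w = 25 in. Treat welds as unit-width lines.
Polar moment about centroid: J = 2[d³/12 + d(b/2)²] = 2[12.5³/12 + 12.5×2.5²] = 481.8 in³.
Direct shear f_v = P/L_w = 36 / 25 = 1.44 kip/in (vertical).
Torsion M = P·e = 36 × 7 = 252 kip·in.
Critical point at (x, y) = (2.5, 6.25) from centroid. f_tx = M·y/J = 3.269 kip/in; f_ty = M·x/J = 1.308 kip/in.
Resultant f_max = √[f_tx² + (f_v + f_ty)²] = √[3.269² + (1.44 + 1.308)²] = 4.271 kip/in.
Capacity per unit length: r_n/Ω = (1/2.0) × 0.6 × 90 × (0.707 × 0.375) = 7.158 kip/in.
4.271 ≤ 7.158 → adequate.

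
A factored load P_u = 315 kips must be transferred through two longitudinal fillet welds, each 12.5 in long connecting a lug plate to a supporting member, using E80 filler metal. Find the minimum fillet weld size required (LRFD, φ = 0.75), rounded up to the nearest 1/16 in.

E80XX → F_EXX = 80 ksi.
Total weld length L = 25 in.
Required throat t_e = P_u / (φ × 0.6 F_EXX × L) = 315 / (0.75 × 0.6 × 80 × 25) = 0.35 in.
Required leg w = t_e / 0.707 = 0.495 in → use 1/2 in.

w = 1/2 in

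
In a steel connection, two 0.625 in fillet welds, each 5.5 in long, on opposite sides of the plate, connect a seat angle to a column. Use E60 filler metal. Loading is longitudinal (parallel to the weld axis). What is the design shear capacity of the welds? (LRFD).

E60XX → F_EXX = 60 ksi.
Effective throat t_e = 0.707 × 0.625 = 0.4419 in.
Total length L = 11 in; A_we = 0.4419 × 11 = 4.861 in².
F_nw = 0.6 F_EXX = 0.6 × 60 = 36 ksi.
φR_n = 0.75 × 36 × 4.861 = 131.2 kips.

φR_n ≈ 131 kips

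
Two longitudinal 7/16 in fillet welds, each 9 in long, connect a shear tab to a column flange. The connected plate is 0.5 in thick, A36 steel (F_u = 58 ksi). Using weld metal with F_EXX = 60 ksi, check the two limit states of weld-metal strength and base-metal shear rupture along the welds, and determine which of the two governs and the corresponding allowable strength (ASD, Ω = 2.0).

R_n/Ω ≈ 100 kips (weld metal governs)

t_e = 0.707 × 0.4375 = 0.3093 in; L = 18 in.
Weld metal: R_n/Ω = (1/2.0) × 0.6 × 60 × 0.3093 × 18 = 100.2 kips.
Base metal (shear rupture): R_n/Ω = (1/2.0) × 0.6 × 58 × 0.5 × 18 = 156.6 kips.
Governing: weld metal.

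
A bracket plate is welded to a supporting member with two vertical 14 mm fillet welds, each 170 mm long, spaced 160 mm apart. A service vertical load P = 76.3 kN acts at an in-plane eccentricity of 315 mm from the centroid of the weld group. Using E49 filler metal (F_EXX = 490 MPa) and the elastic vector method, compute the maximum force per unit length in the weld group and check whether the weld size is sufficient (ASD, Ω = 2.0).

f_max ≈ 1100 N/mm; adequate

Total weld length L_w = 340 mm. Treat welds as unit-width lines.
Polar moment about centroid: J = 2[d³/12 + d(b/2)²] = 2[170³/12 + 170×80²] = 2995000 mm³.
Direct shear f_v = P/L_w = 76.3×10³ / 340 = 224.4 N/mm (vertical).
Torsion M = P·e = 76.3×10³ × 315 = 24034000 N·mm.
Critical point at (x, y) = (80, 85) from centroid. f_tx = M·y/J = 682.2 N/mm; f_ty = M·x/J = 642 N/mm.
Resultant f_max = √[f_tx² + (f_v + f_ty)²] = √[682.2² + (224.4 + 642)²] = 1103 N/mm.
Capacity per unit length: r_n/Ω = (1/2.0) × 0.6 × 490 × (0.707 × 14) = 1455 N/mm.
1103 ≤ 1455 → adequate.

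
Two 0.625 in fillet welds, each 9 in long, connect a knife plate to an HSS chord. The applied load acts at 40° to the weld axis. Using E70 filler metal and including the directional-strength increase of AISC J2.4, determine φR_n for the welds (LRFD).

φR_n ≈ 315 kip

E70XX → F_EXX = 70 ksi.
t_e = 0.707 × 0.625 = 0.4419 in; A_we = 0.4419 × 18 = 7.954 in².
Directional factor: 1.0 + 0.5 sin^1.5(40°) = 1.258.
F_nw = 0.6 × 70 × 1.258 = 52.82 ksi.
φR_n = 0.75 × 52.82 × 7.954 = 315.1 kip.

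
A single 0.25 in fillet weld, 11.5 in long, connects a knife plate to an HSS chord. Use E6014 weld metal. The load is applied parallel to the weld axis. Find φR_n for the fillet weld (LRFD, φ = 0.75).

E60XX → F_EXX = 60 ksi.
Effective throat t_e = 0.707 × 0.25 = 0.1767 in.
Total length L = 11.5 in; A_we = 0.1767 × 11.5 = 2.033 in².
F_nw = 0.6 F_EXX = 0.6 × 60 = 36 ksi.
φR_n = 0.75 × 36 × 2.033 = 54.88 kip.

φR_n ≈ 54.9 kip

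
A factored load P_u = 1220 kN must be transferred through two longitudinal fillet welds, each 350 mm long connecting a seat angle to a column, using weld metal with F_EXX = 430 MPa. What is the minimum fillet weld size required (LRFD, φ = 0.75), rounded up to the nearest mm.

Total weld length L = 700 mm.
Required throat t_e = P_u / (φ × 0.6 F_EXX × L) = 1220 / (0.75 × 0.6 × 430 × 700 × 10⁻³) = 9.007 mm.
Required leg w = t_e / 0.707 = 12.74 mm → use 13 mm.

w = 13 mm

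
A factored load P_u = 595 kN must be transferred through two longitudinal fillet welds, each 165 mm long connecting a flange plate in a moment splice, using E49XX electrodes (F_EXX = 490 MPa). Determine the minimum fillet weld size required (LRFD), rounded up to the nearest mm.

Total weld length L = 330 mm.
Required throat t_e = P_u / (φ × 0.6 F_EXX × L) = 595 / (0.75 × 0.6 × 490 × 330 × 10⁻³) = 8.177 mm.
Required leg w = t_e / 0.707 = 11.57 mm → use 12 mm.

w = 12 mm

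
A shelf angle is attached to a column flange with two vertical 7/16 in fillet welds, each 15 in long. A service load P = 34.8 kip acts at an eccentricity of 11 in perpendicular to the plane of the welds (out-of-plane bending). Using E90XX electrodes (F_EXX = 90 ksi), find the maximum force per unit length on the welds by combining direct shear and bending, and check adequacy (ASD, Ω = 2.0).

L_w = 2 × 15 = 30 in; section modulus (unit throat) S = 2 × L²/6 = 75 in².
Direct shear f_v = P/L_w = 34.8/30 = 1.16 kip/in.
Moment M = P × e = 34.8 × 11 = 382.8 kip·in; bending f_b = M/S = 5.104 kip/in.
f_max = √(f_v² + f_b²) = √(1.16² + 5.104²) = 5.234 kip/in.
r_n/Ω = (1/2.0) × 0.6 × 90 × (0.707 × 0.4375) = 8.351 kip/in → adequate.

f_max ≈ 5.23 kip/in; adequate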